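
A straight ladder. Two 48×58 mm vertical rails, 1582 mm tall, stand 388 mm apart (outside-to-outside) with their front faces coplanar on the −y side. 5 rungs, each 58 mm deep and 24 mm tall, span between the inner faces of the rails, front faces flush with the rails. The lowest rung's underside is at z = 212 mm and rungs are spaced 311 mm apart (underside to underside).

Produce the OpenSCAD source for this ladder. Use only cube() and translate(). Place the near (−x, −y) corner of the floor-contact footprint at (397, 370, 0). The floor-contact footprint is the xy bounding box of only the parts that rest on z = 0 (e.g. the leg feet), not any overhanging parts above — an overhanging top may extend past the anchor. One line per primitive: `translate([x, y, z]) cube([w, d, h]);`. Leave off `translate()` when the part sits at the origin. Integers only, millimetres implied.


translate([397, 370, 0]) cube([48, 58, 1582]);
translate([737, 370, 0]) cube([48, 58, 1582]);
translate([445, 370, 212]) cube([292, 58, 24]);
translate([445, 370, 523]) cube([292, 58, 24]);
translate([445, 370, 834]) cube([292, 58, 24]);
translate([445, 370, 1145]) cube([292, 58, 24]);
translate([445, 370, 1456]) cube([292, 58, 24]);


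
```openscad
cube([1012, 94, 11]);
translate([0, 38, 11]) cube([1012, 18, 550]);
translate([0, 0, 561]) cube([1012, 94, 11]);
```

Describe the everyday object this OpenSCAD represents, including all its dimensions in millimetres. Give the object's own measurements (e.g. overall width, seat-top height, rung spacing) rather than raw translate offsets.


An I-beam lying along x, 1012 mm long. Overall section height 572 mm. Two flanges 94 mm wide (y) and 11 mm thick, one on the floor and one at the top; a web 18 mm thick runs between them, centred on the flange width.


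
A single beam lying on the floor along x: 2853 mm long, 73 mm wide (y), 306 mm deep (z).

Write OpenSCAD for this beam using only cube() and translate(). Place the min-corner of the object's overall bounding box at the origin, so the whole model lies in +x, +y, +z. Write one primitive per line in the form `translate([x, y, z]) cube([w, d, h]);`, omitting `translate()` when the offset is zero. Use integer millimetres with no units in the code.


cube([2853, 73, 306]);


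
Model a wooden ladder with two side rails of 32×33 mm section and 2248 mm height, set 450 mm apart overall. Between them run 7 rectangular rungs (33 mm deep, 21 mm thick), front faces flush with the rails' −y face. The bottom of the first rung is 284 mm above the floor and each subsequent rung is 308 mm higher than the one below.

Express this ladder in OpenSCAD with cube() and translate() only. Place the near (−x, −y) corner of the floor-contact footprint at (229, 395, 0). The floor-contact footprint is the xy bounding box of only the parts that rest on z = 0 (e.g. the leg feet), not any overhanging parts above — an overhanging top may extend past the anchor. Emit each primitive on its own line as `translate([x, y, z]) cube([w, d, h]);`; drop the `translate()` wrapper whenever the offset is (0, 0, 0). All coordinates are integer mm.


// rung span = 450 - 2*32 = 386
// rung[k] z = 284 + k*308
translate([229, 395, 0]) cube([32, 33, 2248]);
translate([647, 395, 0]) cube([32, 33, 2248]);
translate([261, 395, 284]) cube([386, 33, 21]);
translate([261, 395, 592]) cube([386, 33, 21]);
translate([261, 395, 900]) cube([386, 33, 21]);
translate([261, 395, 1208]) cube([386, 33, 21]);
translate([261, 395, 1516]) cube([386, 33, 21]);
translate([261, 395, 1824]) cube([386, 33, 21]);
translate([261, 395, 2132]) cube([386, 33, 21]);


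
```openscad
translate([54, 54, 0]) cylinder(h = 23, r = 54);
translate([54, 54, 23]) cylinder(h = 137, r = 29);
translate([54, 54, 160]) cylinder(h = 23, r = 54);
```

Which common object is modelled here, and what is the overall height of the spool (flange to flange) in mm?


A spool. The overall height is 183 mm.

Three coaxial cylinders, large–small–large — a spool. Two 23 mm flanges and a 137 mm core give 23 + 137 + 23 = 183 mm.


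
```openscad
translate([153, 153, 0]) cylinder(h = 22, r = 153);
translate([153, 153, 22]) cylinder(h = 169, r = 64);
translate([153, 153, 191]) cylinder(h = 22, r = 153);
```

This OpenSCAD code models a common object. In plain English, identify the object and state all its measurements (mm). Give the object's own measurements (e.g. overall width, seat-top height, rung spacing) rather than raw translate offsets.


A spool: two coaxial disc flanges of radius 153 mm and thickness 22 mm, joined by a core cylinder of radius 64 mm and height 169 mm. The lower flange rests on z = 0 and the three cylinders share a vertical axis.


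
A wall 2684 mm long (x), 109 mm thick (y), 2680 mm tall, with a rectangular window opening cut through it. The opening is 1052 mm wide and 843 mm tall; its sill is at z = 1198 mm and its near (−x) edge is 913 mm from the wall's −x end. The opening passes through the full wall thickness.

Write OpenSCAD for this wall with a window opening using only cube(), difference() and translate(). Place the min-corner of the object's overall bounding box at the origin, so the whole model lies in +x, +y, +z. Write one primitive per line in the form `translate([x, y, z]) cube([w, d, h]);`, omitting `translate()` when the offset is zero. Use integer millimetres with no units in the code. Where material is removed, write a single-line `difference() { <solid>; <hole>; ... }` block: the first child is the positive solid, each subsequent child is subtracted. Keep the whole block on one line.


difference() { cube([2684, 109, 2680]); translate([913, 0, 1198]) cube([1052, 109, 843]); }


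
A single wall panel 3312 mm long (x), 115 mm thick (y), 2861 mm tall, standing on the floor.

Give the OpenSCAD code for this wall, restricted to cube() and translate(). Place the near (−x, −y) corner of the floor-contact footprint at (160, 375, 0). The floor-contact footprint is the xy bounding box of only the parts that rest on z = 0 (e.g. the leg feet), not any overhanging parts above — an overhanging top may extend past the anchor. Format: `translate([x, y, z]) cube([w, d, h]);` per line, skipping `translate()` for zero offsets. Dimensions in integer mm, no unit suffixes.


translate([160, 375, 0]) cube([3312, 115, 2861]);


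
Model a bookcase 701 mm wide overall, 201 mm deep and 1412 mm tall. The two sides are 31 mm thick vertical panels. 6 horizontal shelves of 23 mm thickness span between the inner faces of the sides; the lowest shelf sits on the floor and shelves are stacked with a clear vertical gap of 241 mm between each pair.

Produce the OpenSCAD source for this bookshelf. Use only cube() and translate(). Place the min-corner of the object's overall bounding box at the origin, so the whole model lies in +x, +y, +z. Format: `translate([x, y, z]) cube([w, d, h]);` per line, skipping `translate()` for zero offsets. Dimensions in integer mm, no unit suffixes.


cube([31, 201, 1412]);
translate([670, 0, 0]) cube([31, 201, 1412]);
translate([31, 0, 0]) cube([639, 201, 23]);
translate([31, 0, 264]) cube([639, 201, 23]);
translate([31, 0, 528]) cube([639, 201, 23]);
translate([31, 0, 792]) cube([639, 201, 23]);
translate([31, 0, 1056]) cube([639, 201, 23]);
translate([31, 0, 1320]) cube([639, 201, 23]);


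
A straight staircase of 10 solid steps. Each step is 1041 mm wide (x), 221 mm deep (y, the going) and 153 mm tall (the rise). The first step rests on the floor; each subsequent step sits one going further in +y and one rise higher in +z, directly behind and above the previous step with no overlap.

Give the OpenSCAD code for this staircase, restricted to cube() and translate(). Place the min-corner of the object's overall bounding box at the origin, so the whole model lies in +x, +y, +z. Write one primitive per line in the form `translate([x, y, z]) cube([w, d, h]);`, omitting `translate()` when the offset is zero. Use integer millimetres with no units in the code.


cube([1041, 221, 153]);
translate([0, 221, 153]) cube([1041, 221, 153]);
translate([0, 442, 306]) cube([1041, 221, 153]);
translate([0, 663, 459]) cube([1041, 221, 153]);
translate([0, 884, 612]) cube([1041, 221, 153]);
translate([0, 1105, 765]) cube([1041, 221, 153]);
translate([0, 1326, 918]) cube([1041, 221, 153]);
translate([0, 1547, 1071]) cube([1041, 221, 153]);
translate([0, 1768, 1224]) cube([1041, 221, 153]);
translate([0, 1989, 1377]) cube([1041, 221, 153]);


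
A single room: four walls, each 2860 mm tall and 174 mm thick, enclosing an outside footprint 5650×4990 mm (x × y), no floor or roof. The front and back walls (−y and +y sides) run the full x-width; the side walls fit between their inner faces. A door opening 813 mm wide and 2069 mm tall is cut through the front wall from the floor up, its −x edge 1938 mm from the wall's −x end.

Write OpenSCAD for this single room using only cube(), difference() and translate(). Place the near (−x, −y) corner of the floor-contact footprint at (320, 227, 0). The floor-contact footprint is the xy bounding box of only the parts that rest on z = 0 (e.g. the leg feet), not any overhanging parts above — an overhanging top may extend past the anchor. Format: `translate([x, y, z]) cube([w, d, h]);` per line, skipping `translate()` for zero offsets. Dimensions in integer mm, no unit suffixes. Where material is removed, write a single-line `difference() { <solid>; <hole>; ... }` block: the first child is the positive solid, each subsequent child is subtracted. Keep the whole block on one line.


difference() { translate([320, 227, 0]) cube([5650, 174, 2860]); translate([2258, 227, 0]) cube([813, 174, 2069]); }
translate([320, 5043, 0]) cube([5650, 174, 2860]);
translate([320, 401, 0]) cube([174, 4642, 2860]);
translate([5796, 401, 0]) cube([174, 4642, 2860]);


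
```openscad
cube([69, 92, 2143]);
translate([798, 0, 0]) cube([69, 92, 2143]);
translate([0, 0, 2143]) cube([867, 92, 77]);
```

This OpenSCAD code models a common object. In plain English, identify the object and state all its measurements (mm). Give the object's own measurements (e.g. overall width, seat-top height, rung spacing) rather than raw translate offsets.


A door frame. The clear opening is 729 mm wide and 2143 mm high. Two 69 mm wide jambs, 92 mm deep, stand either side of the opening from the floor to the top of the opening. A 77 mm thick head sits across the top of both jambs, spanning the full outside width of the frame.


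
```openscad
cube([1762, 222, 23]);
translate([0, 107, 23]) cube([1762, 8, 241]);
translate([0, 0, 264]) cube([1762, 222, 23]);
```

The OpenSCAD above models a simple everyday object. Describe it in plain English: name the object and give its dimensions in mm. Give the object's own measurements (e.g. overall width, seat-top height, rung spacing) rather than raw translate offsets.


An I-beam lying along x, 1762 mm long. Overall section height 287 mm. Two flanges 222 mm wide (y) and 23 mm thick, one on the floor and one at the top; a web 8 mm thick runs between them, centred on the flange width.


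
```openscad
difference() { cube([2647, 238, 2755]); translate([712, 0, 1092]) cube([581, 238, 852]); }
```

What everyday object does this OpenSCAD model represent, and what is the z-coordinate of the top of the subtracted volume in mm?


A wall with a window opening. The window head height is 1944 mm.

A wall with a rectangular opening subtracted — a window. Sill at z = 1092, opening 852 mm tall, so the head is at 1092 + 852 = 1944 mm.


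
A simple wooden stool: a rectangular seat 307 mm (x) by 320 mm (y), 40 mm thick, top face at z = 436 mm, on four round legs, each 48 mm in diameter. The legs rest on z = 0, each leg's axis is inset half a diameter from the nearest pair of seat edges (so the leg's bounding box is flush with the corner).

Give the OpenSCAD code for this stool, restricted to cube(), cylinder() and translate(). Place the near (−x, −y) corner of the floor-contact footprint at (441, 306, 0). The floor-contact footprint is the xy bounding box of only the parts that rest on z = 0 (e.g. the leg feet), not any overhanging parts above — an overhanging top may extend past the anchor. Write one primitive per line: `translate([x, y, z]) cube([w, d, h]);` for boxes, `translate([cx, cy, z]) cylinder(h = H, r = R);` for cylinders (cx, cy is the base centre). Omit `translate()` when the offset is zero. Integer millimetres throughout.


translate([441, 306, 396]) cube([307, 320, 40]);
translate([465, 330, 0]) cylinder(h = 396, r = 24);
translate([724, 330, 0]) cylinder(h = 396, r = 24);
translate([465, 602, 0]) cylinder(h = 396, r = 24);
translate([724, 602, 0]) cylinder(h = 396, r = 24);


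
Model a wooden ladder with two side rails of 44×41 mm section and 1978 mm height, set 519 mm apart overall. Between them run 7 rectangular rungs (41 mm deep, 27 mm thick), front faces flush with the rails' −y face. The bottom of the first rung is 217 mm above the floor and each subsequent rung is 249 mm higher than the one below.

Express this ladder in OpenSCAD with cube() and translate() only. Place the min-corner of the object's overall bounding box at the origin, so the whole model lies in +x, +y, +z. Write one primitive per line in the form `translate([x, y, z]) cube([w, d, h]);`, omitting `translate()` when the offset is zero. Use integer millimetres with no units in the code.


cube([44, 41, 1978]);
translate([475, 0, 0]) cube([44, 41, 1978]);
translate([44, 0, 217]) cube([431, 41, 27]);
translate([44, 0, 466]) cube([431, 41, 27]);
translate([44, 0, 715]) cube([431, 41, 27]);
translate([44, 0, 964]) cube([431, 41, 27]);
translate([44, 0, 1213]) cube([431, 41, 27]);
translate([44, 0, 1462]) cube([431, 41, 27]);
translate([44, 0, 1711]) cube([431, 41, 27]);


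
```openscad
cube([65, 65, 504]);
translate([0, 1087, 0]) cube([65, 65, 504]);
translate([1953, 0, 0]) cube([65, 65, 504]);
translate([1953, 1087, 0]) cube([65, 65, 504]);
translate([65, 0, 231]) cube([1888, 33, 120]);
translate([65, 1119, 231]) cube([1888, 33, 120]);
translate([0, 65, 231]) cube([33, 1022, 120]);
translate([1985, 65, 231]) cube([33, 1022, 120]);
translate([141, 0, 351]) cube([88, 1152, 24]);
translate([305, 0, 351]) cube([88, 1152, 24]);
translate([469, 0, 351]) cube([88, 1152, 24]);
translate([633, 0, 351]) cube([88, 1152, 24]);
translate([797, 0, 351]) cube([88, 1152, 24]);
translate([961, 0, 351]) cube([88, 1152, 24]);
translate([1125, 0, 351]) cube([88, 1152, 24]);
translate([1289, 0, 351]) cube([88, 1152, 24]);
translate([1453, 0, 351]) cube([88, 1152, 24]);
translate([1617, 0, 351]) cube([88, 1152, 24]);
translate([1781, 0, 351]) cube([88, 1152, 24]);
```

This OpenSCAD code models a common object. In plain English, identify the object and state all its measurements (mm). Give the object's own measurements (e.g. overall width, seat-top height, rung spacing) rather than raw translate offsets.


A bed frame 2018 mm long (x) by 1152 mm wide (y). Four 65×65 mm corner posts, 504 mm tall, at the corners of the footprint. Four rails of 33 mm thickness and 120 mm height run between adjacent posts with their undersides at z = 231 mm, their outer faces flush with the outside of the frame (the two x-running rails run between the posts' inner faces; the two y-running rails run between the posts' inner faces). 11 slats, each 88 mm wide (x) and 24 mm thick, lie across the top of the two x-running rails, running the full 1152 mm width of the frame in y; along x they sit between the end posts with a 76 mm gap after the −x posts and between neighbouring slats, leaving 84 mm before the +x posts.


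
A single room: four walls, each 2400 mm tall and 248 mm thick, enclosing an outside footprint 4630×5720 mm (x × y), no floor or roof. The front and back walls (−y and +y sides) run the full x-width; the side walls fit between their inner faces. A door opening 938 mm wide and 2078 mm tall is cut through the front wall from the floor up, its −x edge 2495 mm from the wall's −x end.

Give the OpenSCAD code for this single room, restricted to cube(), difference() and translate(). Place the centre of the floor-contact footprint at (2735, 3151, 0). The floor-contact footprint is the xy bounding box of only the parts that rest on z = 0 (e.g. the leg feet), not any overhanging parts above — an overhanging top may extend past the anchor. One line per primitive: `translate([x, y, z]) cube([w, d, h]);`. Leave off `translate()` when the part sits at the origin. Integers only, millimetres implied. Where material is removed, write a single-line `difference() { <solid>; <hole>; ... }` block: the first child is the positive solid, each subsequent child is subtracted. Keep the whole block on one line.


difference() { translate([420, 291, 0]) cube([4630, 248, 2400]); translate([2915, 291, 0]) cube([938, 248, 2078]); }
translate([420, 5763, 0]) cube([4630, 248, 2400]);
translate([420, 539, 0]) cube([248, 5224, 2400]);
translate([4802, 539, 0]) cube([248, 5224, 2400]);


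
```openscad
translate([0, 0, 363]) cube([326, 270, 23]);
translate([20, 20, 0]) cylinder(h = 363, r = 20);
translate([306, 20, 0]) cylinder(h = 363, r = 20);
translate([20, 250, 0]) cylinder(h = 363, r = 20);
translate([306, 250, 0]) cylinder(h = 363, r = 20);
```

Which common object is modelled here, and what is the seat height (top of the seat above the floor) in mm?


A stool. The seat height is 386 mm.

A 326×270×23 slab at z = 363 on four corner cylinders — a stool. The seat top is 363 + 23 = 386 mm.


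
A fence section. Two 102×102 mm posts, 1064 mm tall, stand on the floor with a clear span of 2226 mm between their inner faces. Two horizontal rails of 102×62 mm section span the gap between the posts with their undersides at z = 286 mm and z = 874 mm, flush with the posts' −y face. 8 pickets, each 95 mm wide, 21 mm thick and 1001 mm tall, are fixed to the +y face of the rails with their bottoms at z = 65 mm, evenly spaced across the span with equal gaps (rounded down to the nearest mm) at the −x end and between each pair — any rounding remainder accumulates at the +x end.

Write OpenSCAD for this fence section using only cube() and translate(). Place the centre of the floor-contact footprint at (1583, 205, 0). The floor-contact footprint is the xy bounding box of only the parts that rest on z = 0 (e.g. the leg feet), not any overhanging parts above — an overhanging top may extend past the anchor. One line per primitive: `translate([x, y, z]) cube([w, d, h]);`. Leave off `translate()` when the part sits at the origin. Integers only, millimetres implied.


translate([368, 154, 0]) cube([102, 102, 1064]);
translate([2696, 154, 0]) cube([102, 102, 1064]);
translate([470, 154, 286]) cube([2226, 102, 62]);
translate([470, 154, 874]) cube([2226, 102, 62]);
translate([632, 256, 65]) cube([95, 21, 1001]);
translate([889, 256, 65]) cube([95, 21, 1001]);
translate([1146, 256, 65]) cube([95, 21, 1001]);
translate([1403, 256, 65]) cube([95, 21, 1001]);
translate([1660, 256, 65]) cube([95, 21, 1001]);
translate([1917, 256, 65]) cube([95, 21, 1001]);
translate([2174, 256, 65]) cube([95, 21, 1001]);
translate([2431, 256, 65]) cube([95, 21, 1001]);


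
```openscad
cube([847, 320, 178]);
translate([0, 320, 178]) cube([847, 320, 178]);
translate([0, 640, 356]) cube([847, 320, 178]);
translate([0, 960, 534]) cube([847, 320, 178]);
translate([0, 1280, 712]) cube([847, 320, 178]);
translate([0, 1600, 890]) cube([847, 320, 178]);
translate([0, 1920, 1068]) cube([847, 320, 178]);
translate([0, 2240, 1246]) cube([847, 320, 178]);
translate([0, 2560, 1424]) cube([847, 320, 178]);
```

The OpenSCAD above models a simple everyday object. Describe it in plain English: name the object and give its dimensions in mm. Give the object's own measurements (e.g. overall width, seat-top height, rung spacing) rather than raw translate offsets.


A straight staircase of 9 solid steps. Each step is 847 mm wide (x), 320 mm deep (y, the going) and 178 mm tall (the rise). The first step rests on the floor; each subsequent step sits one going further in +y and one rise higher in +z, directly behind and above the previous step with no overlap.


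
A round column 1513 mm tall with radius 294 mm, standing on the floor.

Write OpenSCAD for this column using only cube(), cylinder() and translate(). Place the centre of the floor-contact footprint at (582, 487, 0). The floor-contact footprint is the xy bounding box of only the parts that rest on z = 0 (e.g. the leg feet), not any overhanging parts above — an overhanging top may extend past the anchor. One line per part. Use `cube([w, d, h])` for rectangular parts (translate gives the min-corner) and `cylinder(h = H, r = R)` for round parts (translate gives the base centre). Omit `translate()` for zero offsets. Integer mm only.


translate([582, 487, 0]) cylinder(h = 1513, r = 294);


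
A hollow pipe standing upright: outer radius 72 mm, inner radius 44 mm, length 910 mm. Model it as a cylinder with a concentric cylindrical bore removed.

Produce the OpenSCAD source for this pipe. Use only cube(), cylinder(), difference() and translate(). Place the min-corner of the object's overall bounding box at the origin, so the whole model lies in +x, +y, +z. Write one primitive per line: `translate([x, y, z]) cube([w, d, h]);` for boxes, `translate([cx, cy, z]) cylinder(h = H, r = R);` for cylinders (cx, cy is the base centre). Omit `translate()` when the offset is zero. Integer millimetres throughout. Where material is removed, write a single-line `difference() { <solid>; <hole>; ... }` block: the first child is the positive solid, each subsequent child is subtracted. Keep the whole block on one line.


difference() { translate([72, 72, 0]) cylinder(h = 910, r = 72); translate([72, 72, 0]) cylinder(h = 910, r = 44); }


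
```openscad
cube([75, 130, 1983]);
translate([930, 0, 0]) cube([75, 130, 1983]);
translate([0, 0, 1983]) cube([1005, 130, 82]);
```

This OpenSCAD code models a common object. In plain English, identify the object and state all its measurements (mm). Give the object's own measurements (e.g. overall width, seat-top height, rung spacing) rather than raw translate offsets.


A door frame. The clear opening is 855 mm wide and 1983 mm high. Two 75 mm wide jambs, 130 mm deep, stand either side of the opening from the floor to the top of the opening. A 82 mm thick head sits across the top of both jambs, spanning the full outside width of the frame.


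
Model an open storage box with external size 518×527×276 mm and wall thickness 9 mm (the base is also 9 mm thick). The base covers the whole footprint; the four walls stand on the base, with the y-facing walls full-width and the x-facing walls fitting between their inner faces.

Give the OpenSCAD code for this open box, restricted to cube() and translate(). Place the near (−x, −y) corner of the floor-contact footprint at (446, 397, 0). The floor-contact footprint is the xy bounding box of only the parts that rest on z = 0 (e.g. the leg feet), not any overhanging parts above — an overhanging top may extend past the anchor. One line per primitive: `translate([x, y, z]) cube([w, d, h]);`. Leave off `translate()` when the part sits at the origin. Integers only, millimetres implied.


translate([446, 397, 0]) cube([518, 527, 9]);
translate([446, 397, 9]) cube([518, 9, 267]);
translate([446, 915, 9]) cube([518, 9, 267]);
translate([446, 406, 9]) cube([9, 509, 267]);
translate([955, 406, 9]) cube([9, 509, 267]);


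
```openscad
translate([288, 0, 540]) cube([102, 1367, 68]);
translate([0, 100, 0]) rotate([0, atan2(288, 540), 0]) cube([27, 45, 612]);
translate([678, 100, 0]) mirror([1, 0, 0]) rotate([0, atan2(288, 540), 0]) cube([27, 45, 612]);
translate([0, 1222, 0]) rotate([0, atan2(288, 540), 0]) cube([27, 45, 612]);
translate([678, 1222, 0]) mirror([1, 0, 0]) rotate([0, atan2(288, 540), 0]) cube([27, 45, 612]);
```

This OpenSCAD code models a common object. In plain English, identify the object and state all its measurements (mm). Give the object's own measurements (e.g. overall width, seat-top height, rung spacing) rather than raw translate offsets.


A sawhorse. A 102×1367×68 mm beam (x, y, z) sits on two A-frame leg pairs. Each pair is two raked legs of 27×45 mm section (45 mm along y) splaying symmetrically in x. Each leg rises 540 mm vertically over 288 mm of horizontal reach and is 612 mm long along its own axis. Every leg's outer bottom edge rests on the floor and its outer top edge meets a bottom edge of the beam — the left legs (tilting toward +x) meet the beam's −x bottom edge, the right legs (their mirror images, tilting toward −x) meet its +x bottom edge — so the leg tops tuck under the beam, the beam's underside is 540 mm above the floor, and the feet are 678 mm apart outside-to-outside with the beam centred between them. The two leg pairs are set in 100 mm from either end of the beam.


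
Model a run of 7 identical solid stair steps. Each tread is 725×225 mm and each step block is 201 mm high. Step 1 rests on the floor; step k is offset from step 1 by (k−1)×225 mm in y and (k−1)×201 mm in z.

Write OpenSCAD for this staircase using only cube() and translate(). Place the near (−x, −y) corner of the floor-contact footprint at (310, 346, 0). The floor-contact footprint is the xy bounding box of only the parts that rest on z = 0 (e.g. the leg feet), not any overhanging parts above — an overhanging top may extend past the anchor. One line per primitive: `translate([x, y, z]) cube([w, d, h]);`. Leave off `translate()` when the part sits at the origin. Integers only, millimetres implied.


translate([310, 346, 0]) cube([725, 225, 201]);
translate([310, 571, 201]) cube([725, 225, 201]);
translate([310, 796, 402]) cube([725, 225, 201]);
translate([310, 1021, 603]) cube([725, 225, 201]);
translate([310, 1246, 804]) cube([725, 225, 201]);
translate([310, 1471, 1005]) cube([725, 225, 201]);
translate([310, 1696, 1206]) cube([725, 225, 201]);


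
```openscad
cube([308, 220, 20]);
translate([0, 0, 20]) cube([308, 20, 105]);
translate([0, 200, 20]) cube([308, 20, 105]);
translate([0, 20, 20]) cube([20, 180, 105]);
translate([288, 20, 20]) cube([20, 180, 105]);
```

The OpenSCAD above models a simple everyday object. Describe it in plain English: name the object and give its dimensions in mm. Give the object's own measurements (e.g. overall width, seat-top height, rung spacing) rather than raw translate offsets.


An open-topped rectangular box: outside dimensions 308×220×125 mm, with a uniform wall and base thickness of 20 mm. The base is a full 308×220 slab on the floor; four walls sit on top of the base. The front and back walls (the −y and +y sides) span the full width; the two side walls fit between them.


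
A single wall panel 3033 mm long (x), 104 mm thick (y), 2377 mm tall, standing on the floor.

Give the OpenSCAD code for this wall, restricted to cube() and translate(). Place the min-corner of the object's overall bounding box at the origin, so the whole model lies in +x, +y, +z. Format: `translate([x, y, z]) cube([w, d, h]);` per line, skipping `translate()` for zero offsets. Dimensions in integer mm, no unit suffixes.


cube([3033, 104, 2377]);


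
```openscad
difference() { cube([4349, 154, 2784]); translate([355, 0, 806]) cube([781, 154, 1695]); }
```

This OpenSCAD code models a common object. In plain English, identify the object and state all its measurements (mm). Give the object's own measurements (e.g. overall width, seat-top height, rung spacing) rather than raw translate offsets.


A wall 4349 mm long (x), 154 mm thick (y), 2784 mm tall, with a rectangular window opening cut through it. The opening is 781 mm wide and 1695 mm tall; its sill is at z = 806 mm and its near (−x) edge is 355 mm from the wall's −x end. The opening passes through the full wall thickness.


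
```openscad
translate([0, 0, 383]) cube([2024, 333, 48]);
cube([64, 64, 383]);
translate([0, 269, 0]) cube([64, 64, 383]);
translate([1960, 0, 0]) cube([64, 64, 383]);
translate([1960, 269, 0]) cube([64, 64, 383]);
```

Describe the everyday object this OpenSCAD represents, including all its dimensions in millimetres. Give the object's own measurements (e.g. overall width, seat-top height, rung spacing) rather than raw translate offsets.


A bench: a 2024×333 mm seat slab, 48 mm thick, top at z = 431 mm, on four 64×64 mm square legs flush with the seat corners and standing on z = 0.


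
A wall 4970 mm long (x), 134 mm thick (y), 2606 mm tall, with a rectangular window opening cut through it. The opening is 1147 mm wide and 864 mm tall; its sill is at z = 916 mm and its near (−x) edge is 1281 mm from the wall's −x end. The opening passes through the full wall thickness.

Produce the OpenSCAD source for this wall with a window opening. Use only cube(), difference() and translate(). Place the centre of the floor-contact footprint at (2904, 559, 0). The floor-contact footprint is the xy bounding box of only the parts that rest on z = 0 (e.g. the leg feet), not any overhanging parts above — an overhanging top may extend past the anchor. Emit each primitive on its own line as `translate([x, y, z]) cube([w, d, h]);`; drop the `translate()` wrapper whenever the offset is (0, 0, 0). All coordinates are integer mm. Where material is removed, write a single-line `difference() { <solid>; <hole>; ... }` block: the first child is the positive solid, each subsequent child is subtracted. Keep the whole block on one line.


difference() { translate([419, 492, 0]) cube([4970, 134, 2606]); translate([1700, 492, 916]) cube([1147, 134, 864]); }


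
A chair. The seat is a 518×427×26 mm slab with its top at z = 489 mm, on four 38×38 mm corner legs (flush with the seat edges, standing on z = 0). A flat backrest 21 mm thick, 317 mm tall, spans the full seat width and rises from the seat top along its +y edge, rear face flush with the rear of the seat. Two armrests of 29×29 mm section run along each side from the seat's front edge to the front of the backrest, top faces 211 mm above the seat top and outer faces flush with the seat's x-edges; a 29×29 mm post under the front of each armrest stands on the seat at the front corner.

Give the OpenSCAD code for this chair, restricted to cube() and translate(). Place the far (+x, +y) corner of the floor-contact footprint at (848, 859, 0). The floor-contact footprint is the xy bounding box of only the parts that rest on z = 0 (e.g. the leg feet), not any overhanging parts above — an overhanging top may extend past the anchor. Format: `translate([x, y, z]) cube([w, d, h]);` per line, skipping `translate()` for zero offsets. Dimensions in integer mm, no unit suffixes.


// leg_h = 489 - 26 = 463
// arm post h = 211 - 29 = 182
translate([330, 432, 463]) cube([518, 427, 26]);
translate([330, 432, 0]) cube([38, 38, 463]);
translate([810, 432, 0]) cube([38, 38, 463]);
translate([330, 821, 0]) cube([38, 38, 463]);
translate([810, 821, 0]) cube([38, 38, 463]);
translate([330, 838, 489]) cube([518, 21, 317]);
translate([330, 432, 671]) cube([29, 406, 29]);
translate([819, 432, 671]) cube([29, 406, 29]);
translate([330, 432, 489]) cube([29, 29, 182]);
translate([819, 432, 489]) cube([29, 29, 182]);


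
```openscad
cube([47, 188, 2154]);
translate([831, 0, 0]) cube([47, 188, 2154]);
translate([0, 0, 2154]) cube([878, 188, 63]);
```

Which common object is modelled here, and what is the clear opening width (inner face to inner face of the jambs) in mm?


A door frame. The clear opening width is 784 mm.

Two 2154 mm tall posts with a header on top — a door frame. The left jamb is 47 mm wide at x = 0; the right jamb starts at x = 831. The clear opening is 831 − 47 = 784 mm.


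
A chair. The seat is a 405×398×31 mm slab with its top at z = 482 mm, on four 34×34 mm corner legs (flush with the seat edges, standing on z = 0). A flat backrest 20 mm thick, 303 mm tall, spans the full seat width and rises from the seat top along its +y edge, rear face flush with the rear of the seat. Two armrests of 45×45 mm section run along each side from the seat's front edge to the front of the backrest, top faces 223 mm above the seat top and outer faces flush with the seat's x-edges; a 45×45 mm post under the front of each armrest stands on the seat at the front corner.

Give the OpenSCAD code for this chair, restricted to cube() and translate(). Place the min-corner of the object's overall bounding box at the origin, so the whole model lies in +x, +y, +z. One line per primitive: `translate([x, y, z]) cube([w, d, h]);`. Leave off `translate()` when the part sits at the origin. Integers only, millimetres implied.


// leg_h = 482 - 31 = 451
// arm post h = 223 - 45 = 178
translate([0, 0, 451]) cube([405, 398, 31]);
cube([34, 34, 451]);
translate([371, 0, 0]) cube([34, 34, 451]);
translate([0, 364, 0]) cube([34, 34, 451]);
translate([371, 364, 0]) cube([34, 34, 451]);
translate([0, 378, 482]) cube([405, 20, 303]);
translate([0, 0, 660]) cube([45, 378, 45]);
translate([360, 0, 660]) cube([45, 378, 45]);
translate([0, 0, 482]) cube([45, 45, 178]);
translate([360, 0, 482]) cube([45, 45, 178]);


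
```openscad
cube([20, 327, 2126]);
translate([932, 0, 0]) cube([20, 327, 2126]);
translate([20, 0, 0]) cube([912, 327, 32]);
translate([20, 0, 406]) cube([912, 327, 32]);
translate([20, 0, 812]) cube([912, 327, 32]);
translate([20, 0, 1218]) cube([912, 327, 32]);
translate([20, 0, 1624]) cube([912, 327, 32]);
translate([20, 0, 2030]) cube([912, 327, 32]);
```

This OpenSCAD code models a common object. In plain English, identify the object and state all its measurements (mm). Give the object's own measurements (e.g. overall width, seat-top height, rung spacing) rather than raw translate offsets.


An open bookshelf. Two side panels, each 20 mm thick, 327 mm deep and 2126 mm tall, stand 952 mm apart (outside-to-outside). Between them sit 6 shelves, each 32 mm thick and 327 mm deep, spanning the full gap between the sides. The bottom shelf rests on the floor (its underside at z = 0) and the clear gap between one shelf's top and the next shelf's underside is 374 mm.


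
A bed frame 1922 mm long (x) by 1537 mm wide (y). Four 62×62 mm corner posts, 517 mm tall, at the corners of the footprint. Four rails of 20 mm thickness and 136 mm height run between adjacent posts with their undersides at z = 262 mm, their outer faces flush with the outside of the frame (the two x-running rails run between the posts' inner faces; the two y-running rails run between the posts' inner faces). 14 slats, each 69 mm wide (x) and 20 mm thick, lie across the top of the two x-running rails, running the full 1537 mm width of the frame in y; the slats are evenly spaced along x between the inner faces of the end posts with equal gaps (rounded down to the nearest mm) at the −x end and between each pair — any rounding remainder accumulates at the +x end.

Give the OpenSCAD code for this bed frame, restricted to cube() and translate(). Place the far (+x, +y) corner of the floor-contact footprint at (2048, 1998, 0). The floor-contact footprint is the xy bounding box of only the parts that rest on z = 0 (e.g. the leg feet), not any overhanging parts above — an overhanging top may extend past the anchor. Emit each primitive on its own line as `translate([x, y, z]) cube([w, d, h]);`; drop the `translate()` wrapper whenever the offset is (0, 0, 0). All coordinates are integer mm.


translate([126, 461, 0]) cube([62, 62, 517]);
translate([126, 1936, 0]) cube([62, 62, 517]);
translate([1986, 461, 0]) cube([62, 62, 517]);
translate([1986, 1936, 0]) cube([62, 62, 517]);
translate([188, 461, 262]) cube([1798, 20, 136]);
translate([188, 1978, 262]) cube([1798, 20, 136]);
translate([126, 523, 262]) cube([20, 1413, 136]);
translate([2028, 523, 262]) cube([20, 1413, 136]);
translate([243, 461, 398]) cube([69, 1537, 20]);
translate([367, 461, 398]) cube([69, 1537, 20]);
translate([491, 461, 398]) cube([69, 1537, 20]);
translate([615, 461, 398]) cube([69, 1537, 20]);
translate([739, 461, 398]) cube([69, 1537, 20]);
translate([863, 461, 398]) cube([69, 1537, 20]);
translate([987, 461, 398]) cube([69, 1537, 20]);
translate([1111, 461, 398]) cube([69, 1537, 20]);
translate([1235, 461, 398]) cube([69, 1537, 20]);
translate([1359, 461, 398]) cube([69, 1537, 20]);
translate([1483, 461, 398]) cube([69, 1537, 20]);
translate([1607, 461, 398]) cube([69, 1537, 20]);
translate([1731, 461, 398]) cube([69, 1537, 20]);
translate([1855, 461, 398]) cube([69, 1537, 20]);


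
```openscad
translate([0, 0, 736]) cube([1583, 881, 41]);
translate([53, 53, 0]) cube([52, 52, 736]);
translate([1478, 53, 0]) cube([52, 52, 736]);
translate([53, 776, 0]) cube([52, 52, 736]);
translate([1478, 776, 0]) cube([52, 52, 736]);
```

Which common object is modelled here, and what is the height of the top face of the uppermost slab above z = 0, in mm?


A table. The table height is 777 mm.

A 1583×881×41 slab sits at z = 736 on four 52 mm square posts — a table. The top surface is at 736 + 41 = 777 mm.


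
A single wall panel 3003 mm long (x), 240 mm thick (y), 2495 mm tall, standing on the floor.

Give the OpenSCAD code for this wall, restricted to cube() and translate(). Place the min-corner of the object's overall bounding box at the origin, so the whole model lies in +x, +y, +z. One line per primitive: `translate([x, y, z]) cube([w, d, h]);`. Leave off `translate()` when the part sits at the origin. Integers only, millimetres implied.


cube([3003, 240, 2495]);


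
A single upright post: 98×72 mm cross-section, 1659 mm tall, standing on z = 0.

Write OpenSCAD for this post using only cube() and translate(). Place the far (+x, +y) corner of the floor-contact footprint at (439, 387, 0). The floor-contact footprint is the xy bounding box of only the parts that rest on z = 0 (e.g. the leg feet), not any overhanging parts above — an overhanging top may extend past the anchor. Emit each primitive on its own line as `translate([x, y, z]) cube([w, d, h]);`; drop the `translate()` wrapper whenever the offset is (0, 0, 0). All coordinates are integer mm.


translate([341, 315, 0]) cube([98, 72, 1659]);


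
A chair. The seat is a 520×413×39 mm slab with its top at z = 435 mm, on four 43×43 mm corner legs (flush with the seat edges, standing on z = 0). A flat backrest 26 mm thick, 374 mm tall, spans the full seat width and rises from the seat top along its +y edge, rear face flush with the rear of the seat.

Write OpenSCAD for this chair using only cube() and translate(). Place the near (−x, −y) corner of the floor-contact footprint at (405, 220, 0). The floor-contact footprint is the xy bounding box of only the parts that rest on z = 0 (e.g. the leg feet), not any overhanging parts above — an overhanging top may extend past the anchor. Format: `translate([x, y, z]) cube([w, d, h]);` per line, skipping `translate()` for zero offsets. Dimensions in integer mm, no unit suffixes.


translate([405, 220, 396]) cube([520, 413, 39]);
translate([405, 220, 0]) cube([43, 43, 396]);
translate([882, 220, 0]) cube([43, 43, 396]);
translate([405, 590, 0]) cube([43, 43, 396]);
translate([882, 590, 0]) cube([43, 43, 396]);
translate([405, 607, 435]) cube([520, 26, 374]);


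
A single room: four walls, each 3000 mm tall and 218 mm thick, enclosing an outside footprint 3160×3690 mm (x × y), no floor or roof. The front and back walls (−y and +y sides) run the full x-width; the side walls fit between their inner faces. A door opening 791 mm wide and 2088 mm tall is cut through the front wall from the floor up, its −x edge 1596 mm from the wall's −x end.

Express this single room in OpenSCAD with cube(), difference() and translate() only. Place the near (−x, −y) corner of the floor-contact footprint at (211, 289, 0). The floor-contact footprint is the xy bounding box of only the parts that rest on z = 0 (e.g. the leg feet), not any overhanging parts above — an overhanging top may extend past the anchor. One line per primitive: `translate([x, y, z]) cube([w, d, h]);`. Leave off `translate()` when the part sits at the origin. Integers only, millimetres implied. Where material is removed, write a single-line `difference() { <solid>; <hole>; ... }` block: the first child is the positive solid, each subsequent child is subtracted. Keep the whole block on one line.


difference() { translate([211, 289, 0]) cube([3160, 218, 3000]); translate([1807, 289, 0]) cube([791, 218, 2088]); }
translate([211, 3761, 0]) cube([3160, 218, 3000]);
translate([211, 507, 0]) cube([218, 3254, 3000]);
translate([3153, 507, 0]) cube([218, 3254, 3000]);
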